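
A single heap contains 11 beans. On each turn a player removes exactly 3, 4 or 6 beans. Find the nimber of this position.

Compute g(0), g(1), … for moves {3, 4, 6}:
k:     0  1  2  3  4  5  6  7  8  9 10 11
g(k):  0  0  0  1  1  1  2  2  2  0  0  0
So g(11) = 0.

0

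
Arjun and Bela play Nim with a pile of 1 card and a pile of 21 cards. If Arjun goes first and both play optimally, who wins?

Compute the nim-sum pairwise:
1 ^ 21 = 20
The nim-sum is 20 ≠ 0, so this is an N-position: the player to move can win; Arjun has a winning move.

Arjun wins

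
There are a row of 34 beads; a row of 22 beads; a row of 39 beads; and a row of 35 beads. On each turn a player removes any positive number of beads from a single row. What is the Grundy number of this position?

Compute the nim-sum pairwise:
34 ⊕ 22 = 52
52 ⊕ 39 = 19
19 ⊕ 35 = 48

48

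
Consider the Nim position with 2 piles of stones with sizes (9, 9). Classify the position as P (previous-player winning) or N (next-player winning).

Nim-sum: 9 ⊕ 9 = 0.
The nim-sum is 0, so this is a P-position: the player to move is in a losing position under optimal play.

P-position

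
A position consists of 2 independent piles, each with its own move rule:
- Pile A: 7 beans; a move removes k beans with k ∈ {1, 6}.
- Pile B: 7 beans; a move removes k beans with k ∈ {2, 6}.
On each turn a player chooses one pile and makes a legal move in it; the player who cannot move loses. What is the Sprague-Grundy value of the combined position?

1

Grundy values for pile A (subtraction set {1, 6}):
g(0) = mex{} = 0
g(1) = mex{0} = 1
g(2) = mex{1} = 0
g(3) = mex{0} = 1
g(4) = mex{1} = 0
g(5) = mex{0} = 1
g(6) = mex{0,1} = 2
g(7) = mex{1,2} = 0
So g(7) = 0.
Build the Grundy sequence for pile B with g(k) = mex{g(k−s) : s ∈ {2, 6}, s ≤ k}:
k:     0  1  2  3  4  5  6  7
g(k):  0  0  1  1  0  0  1  1
So g(7) = 1.
The value of a disjunctive sum is the nim-sum of the parts.
Combined value = 0 ⊕ 1 = 1.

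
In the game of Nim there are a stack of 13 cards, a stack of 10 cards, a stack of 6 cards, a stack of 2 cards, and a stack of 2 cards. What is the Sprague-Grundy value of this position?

Compute the nim-sum pairwise:
13 ^ 10 = 7
7 ^ 6 = 1
1 ^ 2 = 3
3 ^ 2 = 1

1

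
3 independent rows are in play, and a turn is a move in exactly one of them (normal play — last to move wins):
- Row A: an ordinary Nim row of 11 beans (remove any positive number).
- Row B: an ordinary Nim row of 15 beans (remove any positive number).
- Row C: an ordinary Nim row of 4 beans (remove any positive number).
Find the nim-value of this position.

0

Row A is a plain Nim row of size 11, so its Grundy value is 11.
Row B is a plain Nim row of size 15, so its Grundy value is 15.
Row C is a plain Nim row of size 4, so its Grundy value is 4.
The value of a disjunctive sum is the nim-sum of the parts.
Combined value = 11 ⊕ 15 ⊕ 4 = 0.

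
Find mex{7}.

0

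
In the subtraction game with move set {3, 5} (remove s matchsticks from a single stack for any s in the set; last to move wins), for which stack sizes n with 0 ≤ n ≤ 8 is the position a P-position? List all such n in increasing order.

Grundy values for subtraction set {3, 5}:
k:     0  1  2  3  4  5  6  7  8
g(k):  0  0  0  1  1  1  2  2  0
The P-positions (g = 0) in 0..8 are 0, 1, 2, 8.

0, 1, 2, 8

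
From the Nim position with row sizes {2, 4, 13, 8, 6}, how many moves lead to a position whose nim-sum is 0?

Nim-sum: 2 XOR 4 XOR 13 XOR 8 XOR 6 = 5.
The overall nim-sum is X = 5. A row of size p has a winning move iff p XOR X < p (reduce it to p XOR X).
  2: 2 XOR 5 = 7 ≥ 2 — no move.
  4: 4 XOR 5 = 1 < 4 — winning move (to 1).
  13: 13 XOR 5 = 8 < 13 — winning move (to 8).
  8: 8 XOR 5 = 13 ≥ 8 — no move.
  6: 6 XOR 5 = 3 < 6 — winning move (to 3).
That gives 3 winning moves.

3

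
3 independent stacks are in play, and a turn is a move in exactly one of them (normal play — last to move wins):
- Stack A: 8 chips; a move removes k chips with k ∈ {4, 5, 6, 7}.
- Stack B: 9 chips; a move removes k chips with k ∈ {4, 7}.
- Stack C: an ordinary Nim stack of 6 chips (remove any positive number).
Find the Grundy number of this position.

Build the Grundy sequence for stack A with g(k) = mex{g(k−s) : s ∈ {4, 5, 6, 7}, s ≤ k}:
g(0) = mex{} = 0
g(1) = mex{} = 0
g(2) = mex{} = 0
g(3) = mex{} = 0
g(4) = mex{0} = 1
g(5) = mex{0} = 1
g(6) = mex{0} = 1
g(7) = mex{0} = 1
g(8) = mex{0,1} = 2
So g(8) = 2.
Grundy values for stack B (subtraction set {4, 7}):
g(0) = mex{} = 0
g(1) = mex{} = 0
g(2) = mex{} = 0
g(3) = mex{} = 0
g(4) = mex{0} = 1
g(5) = mex{0} = 1
g(6) = mex{0} = 1
g(7) = mex{0} = 1
g(8) = mex{0,1} = 2
g(9) = mex{0,1} = 2
So g(9) = 2.
Stack C is a plain Nim stack of size 6, so its Grundy value is 6.
The value of a disjunctive sum is the nim-sum of the parts.
Combined value = 2 XOR 2 XOR 6 = 6.

6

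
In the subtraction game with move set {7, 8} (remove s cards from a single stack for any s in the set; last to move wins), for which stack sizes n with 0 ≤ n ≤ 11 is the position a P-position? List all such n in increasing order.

Compute g(0), g(1), … for moves {7, 8}:
k:     0  1  2  3  4  5  6  7  8  9 10 11
g(k):  0  0  0  0  0  0  0  1  1  1  1  1
The P-positions (g = 0) in 0..11 are 0, 1, 2, 3, 4, 5, 6.

0, 1, 2, 3, 4, 5, 6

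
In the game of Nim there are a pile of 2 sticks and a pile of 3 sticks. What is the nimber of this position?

1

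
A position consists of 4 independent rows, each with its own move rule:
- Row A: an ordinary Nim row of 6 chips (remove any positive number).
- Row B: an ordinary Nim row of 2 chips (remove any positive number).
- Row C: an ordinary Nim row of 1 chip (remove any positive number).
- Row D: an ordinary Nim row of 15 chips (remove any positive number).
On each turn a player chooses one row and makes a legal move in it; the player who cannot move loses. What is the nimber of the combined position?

Row A is a plain Nim row of size 6, so its Grundy value is 6.
Row B is a plain Nim row of size 2, so its Grundy value is 2.
Row C is a plain Nim row of size 1, so its Grundy value is 1.
Row D is a plain Nim row of size 15, so its Grundy value is 15.
The value of a disjunctive sum is the nim-sum of the parts.
Combined value = 6 ⊕ 2 ⊕ 1 ⊕ 15 = 10.

10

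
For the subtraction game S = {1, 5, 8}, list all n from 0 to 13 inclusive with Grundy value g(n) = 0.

0, 2, 4, 6, 13

Build the Grundy sequence with g(k) = mex{g(k−s) : s ∈ {1, 5, 8}, s ≤ k}:
k:     0  1  2  3  4  5  6  7  8  9 10 11 12 13
g(k):  0  1  0  1  0  1  0  1  2  3  2  3  2  0
The P-positions (g = 0) in 0..13 are 0, 2, 4, 6, 13.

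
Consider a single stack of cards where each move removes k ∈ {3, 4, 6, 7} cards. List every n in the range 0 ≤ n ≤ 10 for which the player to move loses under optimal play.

0, 1, 2, 10

Compute g(0), g(1), … for moves {3, 4, 6, 7}:
k:     0  1  2  3  4  5  6  7  8  9 10
g(k):  0  0  0  1  1  1  2  2  2  3  0
The P-positions (g = 0) in 0..10 are 0, 1, 2, 10.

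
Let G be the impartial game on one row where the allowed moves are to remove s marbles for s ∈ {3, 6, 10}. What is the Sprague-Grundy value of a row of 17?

1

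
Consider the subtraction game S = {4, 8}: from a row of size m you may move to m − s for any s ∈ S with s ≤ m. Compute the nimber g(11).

Compute g(0), g(1), … for moves {4, 8}:
g(0) = mex{} = 0
g(1) = mex{} = 0
g(2) = mex{} = 0
g(3) = mex{} = 0
g(4) = mex{0} = 1
g(5) = mex{0} = 1
g(6) = mex{0} = 1
g(7) = mex{0} = 1
g(8) = mex{0,1} = 2
g(9) = mex{0,1} = 2
g(10) = mex{0,1} = 2
g(11) = mex{0,1} = 2
So g(11) = 2.

2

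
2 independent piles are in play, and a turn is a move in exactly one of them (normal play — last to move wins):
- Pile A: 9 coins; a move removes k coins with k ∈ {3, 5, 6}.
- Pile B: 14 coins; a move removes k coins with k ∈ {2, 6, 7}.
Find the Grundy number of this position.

0

Build the Grundy sequence for pile A with g(k) = mex{g(k−s) : s ∈ {3, 5, 6}, s ≤ k}:
g(0) = mex{} = 0
g(1) = mex{} = 0
g(2) = mex{} = 0
g(3) = mex{0} = 1
g(4) = mex{0} = 1
g(5) = mex{0} = 1
g(6) = mex{0,1} = 2
g(7) = mex{0,1} = 2
g(8) = mex{0,1} = 2
g(9) = mex{1,2} = 0
So g(9) = 0.
For pile B, compute g(0), g(1), … with moves {2, 6, 7}:
g(0) = mex{} = 0
g(1) = mex{} = 0
g(2) = mex{0} = 1
g(3) = mex{0} = 1
g(4) = mex{1} = 0
g(5) = mex{1} = 0
g(6) = mex{0} = 1
g(7) = mex{0} = 1
g(8) = mex{0,1} = 2
g(9) = mex{1} = 0
g(10) = mex{0,1,2} = 3
g(11) = mex{0} = 1
g(12) = mex{0,1,3} = 2
g(13) = mex{1} = 0
g(14) = mex{1,2} = 0
So g(14) = 0.
The value of a disjunctive sum is the nim-sum of the parts.
Combined value = 0 ⊕ 0 = 0.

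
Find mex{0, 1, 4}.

2

The values 0, 1 are all present; 2 is the first non-negative integer missing from the set.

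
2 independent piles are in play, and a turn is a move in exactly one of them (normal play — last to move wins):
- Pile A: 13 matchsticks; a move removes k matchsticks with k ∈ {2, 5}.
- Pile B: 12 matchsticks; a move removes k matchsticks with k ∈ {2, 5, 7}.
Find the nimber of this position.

Build the Grundy sequence for pile A with g(k) = mex{g(k−s) : s ∈ {2, 5}, s ≤ k}:
k:     0  1  2  3  4  5  6  7  8  9 10 11 12 13
g(k):  0  0  1  1  0  2  1  0  0  1  1  0  2  1
So g(13) = 1.
Grundy values for pile B (subtraction set {2, 5, 7}):
g(0) = mex{} = 0
g(1) = mex{} = 0
g(2) = mex{0} = 1
g(3) = mex{0} = 1
g(4) = mex{1} = 0
g(5) = mex{0,1} = 2
g(6) = mex{0} = 1
g(7) = mex{0,1,2} = 3
g(8) = mex{0,1} = 2
g(9) = mex{0,1,3} = 2
g(10) = mex{1,2} = 0
g(11) = mex{0,1,2} = 3
g(12) = mex{0,2,3} = 1
So g(12) = 1.
By the Sprague-Grundy theorem, the Grundy value of a sum of independent games is the XOR of the component values.
Combined value = 1 ⊕ 1 = 0.

0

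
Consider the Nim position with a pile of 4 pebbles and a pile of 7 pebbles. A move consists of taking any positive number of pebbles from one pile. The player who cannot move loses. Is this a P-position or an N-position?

N-position

Nim-sum: 4 ^ 7 = 3.
The nim-sum is 3 ≠ 0, so this is an N-position: the player to move can win.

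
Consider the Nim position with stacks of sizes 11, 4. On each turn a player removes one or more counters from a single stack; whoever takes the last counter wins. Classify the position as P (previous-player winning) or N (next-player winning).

N-position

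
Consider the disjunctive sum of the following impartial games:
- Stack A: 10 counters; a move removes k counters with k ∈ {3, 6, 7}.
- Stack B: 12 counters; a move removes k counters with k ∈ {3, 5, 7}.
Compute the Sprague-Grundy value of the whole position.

Build the Grundy sequence for stack A with g(k) = mex{g(k−s) : s ∈ {3, 6, 7}, s ≤ k}:
k:     0  1  2  3  4  5  6  7  8  9 10
g(k):  0  0  0  1  1  1  2  2  2  3  0
So g(10) = 0.
Grundy values for stack B (subtraction set {3, 5, 7}):
k:     0  1  2  3  4  5  6  7  8  9 10 11 12
g(k):  0  0  0  1  1  1  2  2  2  3  0  0  0
So g(12) = 0.
The value of a disjunctive sum is the nim-sum of the parts.
Combined value = 0 ⊕ 0 = 0.

0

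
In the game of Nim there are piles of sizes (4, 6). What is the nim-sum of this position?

Bitwise XOR of the heap sizes:
  100  (4)
  110  (6)
  ---
  010  (2)

2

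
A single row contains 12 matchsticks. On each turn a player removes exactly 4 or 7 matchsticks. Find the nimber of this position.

Compute g(0), g(1), … for moves {4, 7}:
g(0) = mex{} = 0
g(1) = mex{} = 0
g(2) = mex{} = 0
g(3) = mex{} = 0
g(4) = mex{0} = 1
g(5) = mex{0} = 1
g(6) = mex{0} = 1
g(7) = mex{0} = 1
g(8) = mex{0,1} = 2
g(9) = mex{0,1} = 2
g(10) = mex{0,1} = 2
g(11) = mex{1} = 0
g(12) = mex{1,2} = 0
So g(12) = 0.

0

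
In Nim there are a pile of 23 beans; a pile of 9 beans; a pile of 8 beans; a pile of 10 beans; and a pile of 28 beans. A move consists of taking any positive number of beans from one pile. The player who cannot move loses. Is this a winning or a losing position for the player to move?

Compute the nim-sum pairwise:
23 ^ 9 = 30
30 ^ 8 = 22
22 ^ 10 = 28
28 ^ 28 = 0
The nim-sum is 0, so this is a P-position: the player to move is in a losing position under optimal play.

Losing position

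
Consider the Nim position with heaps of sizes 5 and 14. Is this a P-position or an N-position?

N-position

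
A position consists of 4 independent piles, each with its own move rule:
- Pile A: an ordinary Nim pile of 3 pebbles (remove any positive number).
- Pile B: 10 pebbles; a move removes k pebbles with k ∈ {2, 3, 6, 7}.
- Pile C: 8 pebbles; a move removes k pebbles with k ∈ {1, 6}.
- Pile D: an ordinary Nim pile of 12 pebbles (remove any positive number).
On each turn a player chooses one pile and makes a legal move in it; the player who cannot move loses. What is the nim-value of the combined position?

Pile A is a plain Nim pile of size 3, so its Grundy value is 3.
Grundy values for pile B (subtraction set {2, 3, 6, 7}):
g(0) = mex{} = 0
g(1) = mex{} = 0
g(2) = mex{0} = 1
g(3) = mex{0} = 1
g(4) = mex{0,1} = 2
g(5) = mex{1} = 0
g(6) = mex{0,1,2} = 3
g(7) = mex{0,2} = 1
g(8) = mex{0,1,3} = 2
g(9) = mex{1,3} = 0
g(10) = mex{1,2} = 0
So g(10) = 0.
Build the Grundy sequence for pile C with g(k) = mex{g(k−s) : s ∈ {1, 6}, s ≤ k}:
g(0) = mex{} = 0
g(1) = mex{0} = 1
g(2) = mex{1} = 0
g(3) = mex{0} = 1
g(4) = mex{1} = 0
g(5) = mex{0} = 1
g(6) = mex{0,1} = 2
g(7) = mex{1,2} = 0
g(8) = mex{0} = 1
So g(8) = 1.
Pile D is a plain Nim pile of size 12, so its Grundy value is 12.
The value of a disjunctive sum is the nim-sum of the parts.
Combined value = 3 ⊕ 0 ⊕ 1 ⊕ 12 = 14.

14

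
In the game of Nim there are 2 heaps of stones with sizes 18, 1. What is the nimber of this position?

19

Write each in binary and XOR column by column:
  10010  (18)
  00001  (1)
  -----
  10011  (19)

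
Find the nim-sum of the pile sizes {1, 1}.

0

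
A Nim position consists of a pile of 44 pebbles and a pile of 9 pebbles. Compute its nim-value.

Bitwise XOR of the heap sizes:
  101100  (44)
  001001  (9)
  ------
  100101  (37)

37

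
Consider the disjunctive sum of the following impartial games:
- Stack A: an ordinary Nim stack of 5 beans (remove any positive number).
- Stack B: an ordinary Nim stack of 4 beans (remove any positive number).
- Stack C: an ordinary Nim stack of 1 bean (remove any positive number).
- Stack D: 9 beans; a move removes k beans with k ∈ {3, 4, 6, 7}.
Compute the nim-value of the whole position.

Stack A is a plain Nim stack of size 5, so its Grundy value is 5.
Stack B is a plain Nim stack of size 4, so its Grundy value is 4.
Stack C is a plain Nim stack of size 1, so its Grundy value is 1.
Build the Grundy sequence for stack D with g(k) = mex{g(k−s) : s ∈ {3, 4, 6, 7}, s ≤ k}:
g(0) = mex{} = 0
g(1) = mex{} = 0
g(2) = mex{} = 0
g(3) = mex{0} = 1
g(4) = mex{0} = 1
g(5) = mex{0} = 1
g(6) = mex{0,1} = 2
g(7) = mex{0,1} = 2
g(8) = mex{0,1} = 2
g(9) = mex{0,1,2} = 3
So g(9) = 3.
By the Sprague-Grundy theorem, the Grundy value of a sum of independent games is the XOR of the component values.
Combined value = 5 XOR 4 XOR 1 XOR 3 = 3.

3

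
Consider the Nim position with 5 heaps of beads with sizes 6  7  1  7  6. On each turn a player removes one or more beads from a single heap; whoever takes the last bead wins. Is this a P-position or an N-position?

Bitwise XOR of the heap sizes:
  110  (6)
  111  (7)
  001  (1)
  111  (7)
  110  (6)
  ---
  001  (1)
The nim-sum is 1 ≠ 0, so this is an N-position: the player to move can win.

N-position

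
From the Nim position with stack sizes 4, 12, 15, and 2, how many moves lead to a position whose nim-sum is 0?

3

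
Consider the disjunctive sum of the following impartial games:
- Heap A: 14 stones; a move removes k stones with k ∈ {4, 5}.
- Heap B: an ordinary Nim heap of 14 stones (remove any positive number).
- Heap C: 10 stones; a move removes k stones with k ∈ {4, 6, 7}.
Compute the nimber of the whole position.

13

Grundy values for heap A (subtraction set {4, 5}):
g(0) = mex{} = 0
g(1) = mex{} = 0
g(2) = mex{} = 0
g(3) = mex{} = 0
g(4) = mex{0} = 1
g(5) = mex{0} = 1
g(6) = mex{0} = 1
g(7) = mex{0} = 1
g(8) = mex{0,1} = 2
g(9) = mex{1} = 0
g(10) = mex{1} = 0
g(11) = mex{1} = 0
g(12) = mex{1,2} = 0
g(13) = mex{0,2} = 1
g(14) = mex{0} = 1
So g(14) = 1.
Heap B is a plain Nim heap of size 14, so its Grundy value is 14.
Build the Grundy sequence for heap C with g(k) = mex{g(k−s) : s ∈ {4, 6, 7}, s ≤ k}:
k:     0  1  2  3  4  5  6  7  8  9 10
g(k):  0  0  0  0  1  1  1  1  2  2  2
So g(10) = 2.
By the Sprague-Grundy theorem, the Grundy value of a sum of independent games is the XOR of the component values.
Combined value = 1 ⊕ 14 ⊕ 2 = 13.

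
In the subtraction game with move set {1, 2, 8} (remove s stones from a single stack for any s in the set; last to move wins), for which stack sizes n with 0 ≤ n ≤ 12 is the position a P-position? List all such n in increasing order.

0, 3, 6, 9, 12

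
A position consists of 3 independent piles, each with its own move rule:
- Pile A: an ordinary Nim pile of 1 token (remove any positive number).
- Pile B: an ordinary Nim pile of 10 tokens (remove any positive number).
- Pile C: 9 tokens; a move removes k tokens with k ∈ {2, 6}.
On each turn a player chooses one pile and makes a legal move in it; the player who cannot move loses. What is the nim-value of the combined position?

11

Pile A is a plain Nim pile of size 1, so its Grundy value is 1.
Pile B is a plain Nim pile of size 10, so its Grundy value is 10.
Grundy values for pile C (subtraction set {2, 6}):
k:     0  1  2  3  4  5  6  7  8  9
g(k):  0  0  1  1  0  0  1  1  0  0
So g(9) = 0.
By the Sprague-Grundy theorem, the Grundy value of a sum of independent games is the XOR of the component values.
Combined value = 1 ⊕ 10 ⊕ 0 = 11.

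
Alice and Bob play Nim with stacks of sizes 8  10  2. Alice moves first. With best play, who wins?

Bob wins

Nim-sum: 8 XOR 10 XOR 2 = 0.
The nim-sum is 0, so this is a P-position: the player to move is in a losing position under optimal play; Alice is about to move from it and so loses — Bob wins.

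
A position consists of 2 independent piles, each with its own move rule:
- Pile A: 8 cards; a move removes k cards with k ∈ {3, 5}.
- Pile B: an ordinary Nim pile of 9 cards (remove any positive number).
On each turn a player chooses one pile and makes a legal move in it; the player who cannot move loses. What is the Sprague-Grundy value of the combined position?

9

Build the Grundy sequence for pile A with g(k) = mex{g(k−s) : s ∈ {3, 5}, s ≤ k}:
k:     0  1  2  3  4  5  6  7  8
g(k):  0  0  0  1  1  1  2  2  0
So g(8) = 0.
Pile B is a plain Nim pile of size 9, so its Grundy value is 9.
By the Sprague-Grundy theorem, the Grundy value of a sum of independent games is the XOR of the component values.
Combined value = 0 ⊕ 9 = 9.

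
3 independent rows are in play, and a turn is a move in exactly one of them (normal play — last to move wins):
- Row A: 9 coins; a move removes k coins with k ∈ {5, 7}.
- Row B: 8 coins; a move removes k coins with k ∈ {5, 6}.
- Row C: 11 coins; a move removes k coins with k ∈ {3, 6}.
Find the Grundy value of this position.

0

Grundy values for row A (subtraction set {5, 7}):
k:     0  1  2  3  4  5  6  7  8  9
g(k):  0  0  0  0  0  1  1  1  1  1
So g(9) = 1.
For row B, compute g(0), g(1), … with moves {5, 6}:
g(0) = mex{} = 0
g(1) = mex{} = 0
g(2) = mex{} = 0
g(3) = mex{} = 0
g(4) = mex{} = 0
g(5) = mex{0} = 1
g(6) = mex{0} = 1
g(7) = mex{0} = 1
g(8) = mex{0} = 1
So g(8) = 1.
For row C, compute g(0), g(1), … with moves {3, 6}:
k:     0  1  2  3  4  5  6  7  8  9 10 11
g(k):  0  0  0  1  1  1  2  2  2  0  0  0
So g(11) = 0.
The value of a disjunctive sum is the nim-sum of the parts.
Combined value = 1 XOR 1 XOR 0 = 0.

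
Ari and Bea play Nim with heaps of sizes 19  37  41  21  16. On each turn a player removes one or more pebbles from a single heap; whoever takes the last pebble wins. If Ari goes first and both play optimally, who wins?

Bitwise XOR of the heap sizes:
  010011  (19)
  100101  (37)
  101001  (41)
  010101  (21)
  010000  (16)
  ------
  011010  (26)
The nim-sum is 26 ≠ 0, so this is an N-position: the player to move can win; Ari has a winning move.

Ari wins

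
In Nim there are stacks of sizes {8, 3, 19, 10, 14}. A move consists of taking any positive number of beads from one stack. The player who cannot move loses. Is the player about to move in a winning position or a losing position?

Bitwise XOR of the heap sizes:
  01000  (8)
  00011  (3)
  10011  (19)
  01010  (10)
  01110  (14)
  -----
  11100  (28)
The nim-sum is 28 ≠ 0, so this is an N-position: the player to move can win.

Winning position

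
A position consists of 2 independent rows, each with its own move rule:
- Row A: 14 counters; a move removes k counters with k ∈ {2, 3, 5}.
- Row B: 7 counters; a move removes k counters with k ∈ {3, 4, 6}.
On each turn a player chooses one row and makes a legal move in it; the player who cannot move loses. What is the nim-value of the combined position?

2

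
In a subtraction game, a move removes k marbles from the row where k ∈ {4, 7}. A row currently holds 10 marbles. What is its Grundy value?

2

Build the Grundy sequence with g(k) = mex{g(k−s) : s ∈ {4, 7}, s ≤ k}:
k:     0  1  2  3  4  5  6  7  8  9 10
g(k):  0  0  0  0  1  1  1  1  2  2  2
So g(10) = 2.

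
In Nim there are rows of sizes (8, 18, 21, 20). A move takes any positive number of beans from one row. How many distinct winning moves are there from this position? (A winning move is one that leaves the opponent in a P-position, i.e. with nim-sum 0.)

Nim-sum: 8 ^ 18 ^ 21 ^ 20 = 27.
The overall nim-sum is X = 27. A row of size p has a winning move iff p XOR X < p (reduce it to p XOR X).
  8: 8 XOR 27 = 19 ≥ 8 — no move.
  18: 18 XOR 27 = 9 < 18 — winning move (to 9).
  21: 21 XOR 27 = 14 < 21 — winning move (to 14).
  20: 20 XOR 27 = 15 < 20 — winning move (to 15).
That gives 3 winning moves.

3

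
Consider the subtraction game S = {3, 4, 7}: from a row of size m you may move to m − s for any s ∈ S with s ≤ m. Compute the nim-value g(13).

Grundy values for subtraction set {3, 4, 7}:
k:     0  1  2  3  4  5  6  7  8  9 10 11 12 13
g(k):  0  0  0  1  1  1  2  2  2  3  0  0  0  1
So g(13) = 1.

1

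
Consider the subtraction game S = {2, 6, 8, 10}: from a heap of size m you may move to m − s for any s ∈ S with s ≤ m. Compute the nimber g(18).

1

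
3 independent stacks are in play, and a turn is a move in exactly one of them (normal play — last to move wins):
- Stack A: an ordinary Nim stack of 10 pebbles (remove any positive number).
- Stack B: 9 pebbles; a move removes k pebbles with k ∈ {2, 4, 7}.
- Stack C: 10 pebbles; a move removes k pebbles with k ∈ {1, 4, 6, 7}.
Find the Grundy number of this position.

10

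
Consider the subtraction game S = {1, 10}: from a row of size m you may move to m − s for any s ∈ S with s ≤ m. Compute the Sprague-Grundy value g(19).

0

Grundy values for subtraction set {1, 10}:
k:     0  1  2  3  4  5  6  7  8  9 10 11 12 13 14 15 16 17 18 19
g(k):  0  1  0  1  0  1  0  1  0  1  2  0  1  0  1  0  1  0  1  0
So g(19) = 0.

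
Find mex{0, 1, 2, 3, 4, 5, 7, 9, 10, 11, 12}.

The values 0, 1, 2, 3, 4, 5 are all present; 6 is the first non-negative integer missing from the set.

6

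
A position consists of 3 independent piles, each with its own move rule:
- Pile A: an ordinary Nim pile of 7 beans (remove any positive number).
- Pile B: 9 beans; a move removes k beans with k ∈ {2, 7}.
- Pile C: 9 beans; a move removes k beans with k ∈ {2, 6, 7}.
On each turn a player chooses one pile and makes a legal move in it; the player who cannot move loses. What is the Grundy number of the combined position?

7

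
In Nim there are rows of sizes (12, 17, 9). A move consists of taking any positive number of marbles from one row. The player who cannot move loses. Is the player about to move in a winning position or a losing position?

Winning position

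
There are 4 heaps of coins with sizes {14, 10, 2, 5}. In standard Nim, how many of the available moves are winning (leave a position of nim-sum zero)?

Compute the nim-sum pairwise:
14 ^ 10 = 4
4 ^ 2 = 6
6 ^ 5 = 3
The overall nim-sum is X = 3. A heap of size p has a winning move iff p XOR X < p (reduce it to p XOR X).
  14: 14 XOR 3 = 13 < 14 — winning move (to 13).
  10: 10 XOR 3 = 9 < 10 — winning move (to 9).
  2: 2 XOR 3 = 1 < 2 — winning move (to 1).
  5: 5 XOR 3 = 6 ≥ 5 — no move.
That gives 3 winning moves.

3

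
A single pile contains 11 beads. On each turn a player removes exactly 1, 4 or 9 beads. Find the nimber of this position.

1

Compute g(0), g(1), … for moves {1, 4, 9}:
g(0) = mex{} = 0
g(1) = mex{0} = 1
g(2) = mex{1} = 0
g(3) = mex{0} = 1
g(4) = mex{0,1} = 2
g(5) = mex{1,2} = 0
g(6) = mex{0} = 1
g(7) = mex{1} = 0
g(8) = mex{0,2} = 1
g(9) = mex{0,1} = 2
g(10) = mex{1,2} = 0
g(11) = mex{0} = 1
So g(11) = 1.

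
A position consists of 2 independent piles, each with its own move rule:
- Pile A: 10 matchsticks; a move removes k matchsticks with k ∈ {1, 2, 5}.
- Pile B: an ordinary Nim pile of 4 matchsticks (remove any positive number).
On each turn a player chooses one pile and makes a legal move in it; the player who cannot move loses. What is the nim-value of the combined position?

Grundy values for pile A (subtraction set {1, 2, 5}):
k:     0  1  2  3  4  5  6  7  8  9 10
g(k):  0  1  2  0  1  2  0  1  2  0  1
So g(10) = 1.
Pile B is a plain Nim pile of size 4, so its Grundy value is 4.
The value of a disjunctive sum is the nim-sum of the parts.
Combined value = 1 ⊕ 4 = 5.

5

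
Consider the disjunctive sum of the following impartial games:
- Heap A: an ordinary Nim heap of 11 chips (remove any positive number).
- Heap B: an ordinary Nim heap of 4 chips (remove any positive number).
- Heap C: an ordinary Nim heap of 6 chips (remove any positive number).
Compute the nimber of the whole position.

9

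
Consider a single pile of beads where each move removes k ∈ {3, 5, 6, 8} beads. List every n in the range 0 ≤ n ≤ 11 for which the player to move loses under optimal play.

0, 1, 2, 11

Grundy values for subtraction set {3, 5, 6, 8}:
g(0) = mex{} = 0
g(1) = mex{} = 0
g(2) = mex{} = 0
g(3) = mex{0} = 1
g(4) = mex{0} = 1
g(5) = mex{0} = 1
g(6) = mex{0,1} = 2
g(7) = mex{0,1} = 2
g(8) = mex{0,1} = 2
g(9) = mex{0,1,2} = 3
g(10) = mex{0,1,2} = 3
g(11) = mex{1,2} = 0
The P-positions (g = 0) in 0..11 are 0, 1, 2, 11.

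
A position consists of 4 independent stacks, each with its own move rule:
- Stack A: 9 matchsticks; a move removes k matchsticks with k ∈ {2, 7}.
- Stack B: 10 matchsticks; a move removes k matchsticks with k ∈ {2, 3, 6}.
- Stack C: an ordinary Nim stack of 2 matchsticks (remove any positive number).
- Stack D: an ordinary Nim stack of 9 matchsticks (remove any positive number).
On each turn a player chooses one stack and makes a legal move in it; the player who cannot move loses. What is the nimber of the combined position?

Grundy values for stack A (subtraction set {2, 7}):
g(0) = mex{} = 0
g(1) = mex{} = 0
g(2) = mex{0} = 1
g(3) = mex{0} = 1
g(4) = mex{1} = 0
g(5) = mex{1} = 0
g(6) = mex{0} = 1
g(7) = mex{0} = 1
g(8) = mex{0,1} = 2
g(9) = mex{1} = 0
So g(9) = 0.
Build the Grundy sequence for stack B with g(k) = mex{g(k−s) : s ∈ {2, 3, 6}, s ≤ k}:
k:     0  1  2  3  4  5  6  7  8  9 10
g(k):  0  0  1  1  2  0  3  1  2  0  0
So g(10) = 0.
Stack C is a plain Nim stack of size 2, so its Grundy value is 2.
Stack D is a plain Nim stack of size 9, so its Grundy value is 9.
The value of a disjunctive sum is the nim-sum of the parts.
Combined value = 0 ⊕ 0 ⊕ 2 ⊕ 9 = 11.

11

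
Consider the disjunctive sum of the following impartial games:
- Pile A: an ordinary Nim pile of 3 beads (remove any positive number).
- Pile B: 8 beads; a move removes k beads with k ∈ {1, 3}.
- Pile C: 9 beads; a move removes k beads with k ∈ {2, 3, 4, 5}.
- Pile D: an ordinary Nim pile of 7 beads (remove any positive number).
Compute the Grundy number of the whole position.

5

Pile A is a plain Nim pile of size 3, so its Grundy value is 3.
Grundy values for pile B (subtraction set {1, 3}):
g(0) = mex{} = 0
g(1) = mex{0} = 1
g(2) = mex{1} = 0
g(3) = mex{0} = 1
g(4) = mex{1} = 0
g(5) = mex{0} = 1
g(6) = mex{1} = 0
g(7) = mex{0} = 1
g(8) = mex{1} = 0
So g(8) = 0.
For pile C, compute g(0), g(1), … with moves {2, 3, 4, 5}:
g(0) = mex{} = 0
g(1) = mex{} = 0
g(2) = mex{0} = 1
g(3) = mex{0} = 1
g(4) = mex{0,1} = 2
g(5) = mex{0,1} = 2
g(6) = mex{0,1,2} = 3
g(7) = mex{1,2} = 0
g(8) = mex{1,2,3} = 0
g(9) = mex{0,2,3} = 1
So g(9) = 1.
Pile D is a plain Nim pile of size 7, so its Grundy value is 7.
The value of a disjunctive sum is the nim-sum of the parts.
Combined value = 3 ⊕ 0 ⊕ 1 ⊕ 7 = 5.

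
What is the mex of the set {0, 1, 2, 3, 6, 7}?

The values 0, 1, 2, 3 are all present; 4 is the first non-negative integer missing from the set.

4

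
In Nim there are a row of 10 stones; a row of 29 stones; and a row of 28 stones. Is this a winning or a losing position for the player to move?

Winning position

Write each in binary and XOR column by column:
  01010  (10)
  11101  (29)
  11100  (28)
  -----
  01011  (11)
The nim-sum is 11 ≠ 0, so this is an N-position: the player to move can win.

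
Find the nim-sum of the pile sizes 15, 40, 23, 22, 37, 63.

Nim-sum: 15 XOR 40 XOR 23 XOR 22 XOR 37 XOR 63 = 60.

60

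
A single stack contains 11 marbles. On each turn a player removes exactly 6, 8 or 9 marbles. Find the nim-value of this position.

1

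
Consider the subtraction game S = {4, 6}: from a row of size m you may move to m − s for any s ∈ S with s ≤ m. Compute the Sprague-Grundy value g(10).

Build the Grundy sequence with g(k) = mex{g(k−s) : s ∈ {4, 6}, s ≤ k}:
k:     0  1  2  3  4  5  6  7  8  9 10
g(k):  0  0  0  0  1  1  1  1  2  2  0
So g(10) = 0.

0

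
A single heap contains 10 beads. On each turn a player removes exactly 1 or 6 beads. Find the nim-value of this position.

1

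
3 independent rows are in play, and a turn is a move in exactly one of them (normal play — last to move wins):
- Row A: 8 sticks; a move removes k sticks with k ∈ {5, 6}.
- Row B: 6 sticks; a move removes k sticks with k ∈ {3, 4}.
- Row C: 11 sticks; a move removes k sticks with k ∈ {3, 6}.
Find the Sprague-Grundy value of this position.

3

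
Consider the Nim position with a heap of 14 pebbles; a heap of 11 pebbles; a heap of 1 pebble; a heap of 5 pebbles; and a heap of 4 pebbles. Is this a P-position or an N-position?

N-position

Compute the nim-sum pairwise:
14 ⊕ 11 = 5
5 ⊕ 1 = 4
4 ⊕ 5 = 1
1 ⊕ 4 = 5
The nim-sum is 5 ≠ 0, so this is an N-position: the player to move can win.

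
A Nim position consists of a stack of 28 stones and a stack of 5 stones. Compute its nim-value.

Compute the nim-sum pairwise:
28 ^ 5 = 25

25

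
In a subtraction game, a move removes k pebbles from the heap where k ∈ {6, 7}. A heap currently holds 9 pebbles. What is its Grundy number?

Grundy values for subtraction set {6, 7}:
k:     0  1  2  3  4  5  6  7  8  9
g(k):  0  0  0  0  0  0  1  1  1  1
So g(9) = 1.

1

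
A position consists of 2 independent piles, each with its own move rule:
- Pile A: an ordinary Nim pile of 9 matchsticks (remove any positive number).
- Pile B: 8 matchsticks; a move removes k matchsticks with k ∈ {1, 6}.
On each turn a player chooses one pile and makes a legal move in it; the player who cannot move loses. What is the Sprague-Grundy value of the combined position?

8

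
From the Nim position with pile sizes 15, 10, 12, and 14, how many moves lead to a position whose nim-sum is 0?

3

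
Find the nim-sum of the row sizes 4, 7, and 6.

5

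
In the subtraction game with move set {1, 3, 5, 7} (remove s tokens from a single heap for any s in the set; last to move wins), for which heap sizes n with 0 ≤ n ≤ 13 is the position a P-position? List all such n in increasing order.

Grundy values for subtraction set {1, 3, 5, 7}:
g(0) = mex{} = 0
g(1) = mex{0} = 1
g(2) = mex{1} = 0
g(3) = mex{0} = 1
g(4) = mex{1} = 0
g(5) = mex{0} = 1
g(6) = mex{1} = 0
g(7) = mex{0} = 1
g(8) = mex{1} = 0
g(9) = mex{0} = 1
g(10) = mex{1} = 0
g(11) = mex{0} = 1
g(12) = mex{1} = 0
g(13) = mex{0} = 1
The P-positions (g = 0) in 0..13 are 0, 2, 4, 6, 8, 10, 12.

0, 2, 4, 6, 8, 10, 12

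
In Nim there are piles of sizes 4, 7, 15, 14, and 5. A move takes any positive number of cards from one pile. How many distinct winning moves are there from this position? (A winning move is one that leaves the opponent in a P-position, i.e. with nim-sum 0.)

Nim-sum: 4 ⊕ 7 ⊕ 15 ⊕ 14 ⊕ 5 = 7.
The overall nim-sum is X = 7. A pile of size p has a winning move iff p XOR X < p (reduce it to p XOR X).
  4: 4 XOR 7 = 3 < 4 — winning move (to 3).
  7: 7 XOR 7 = 0 < 7 — winning move (to 0).
  15: 15 XOR 7 = 8 < 15 — winning move (to 8).
  14: 14 XOR 7 = 9 < 14 — winning move (to 9).
  5: 5 XOR 7 = 2 < 5 — winning move (to 2).
That gives 5 winning moves.

5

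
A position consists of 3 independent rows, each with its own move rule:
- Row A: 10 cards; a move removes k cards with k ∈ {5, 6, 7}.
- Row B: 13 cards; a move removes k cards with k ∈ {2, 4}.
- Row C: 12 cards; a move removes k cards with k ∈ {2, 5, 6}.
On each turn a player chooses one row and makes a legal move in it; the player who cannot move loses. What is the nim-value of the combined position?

For row A, compute g(0), g(1), … with moves {5, 6, 7}:
k:     0  1  2  3  4  5  6  7  8  9 10
g(k):  0  0  0  0  0  1  1  1  1  1  2
So g(10) = 2.
Grundy values for row B (subtraction set {2, 4}):
k:     0  1  2  3  4  5  6  7  8  9 10 11 12 13
g(k):  0  0  1  1  2  2  0  0  1  1  2  2  0  0
So g(13) = 0.
Build the Grundy sequence for row C with g(k) = mex{g(k−s) : s ∈ {2, 5, 6}, s ≤ k}:
g(0) = mex{} = 0
g(1) = mex{} = 0
g(2) = mex{0} = 1
g(3) = mex{0} = 1
g(4) = mex{1} = 0
g(5) = mex{0,1} = 2
g(6) = mex{0} = 1
g(7) = mex{0,1,2} = 3
g(8) = mex{1} = 0
g(9) = mex{0,1,3} = 2
g(10) = mex{0,2} = 1
g(11) = mex{1,2} = 0
g(12) = mex{1,3} = 0
So g(12) = 0.
By the Sprague-Grundy theorem, the Grundy value of a sum of independent games is the XOR of the component values.
Combined value = 2 ⊕ 0 ⊕ 0 = 2.

2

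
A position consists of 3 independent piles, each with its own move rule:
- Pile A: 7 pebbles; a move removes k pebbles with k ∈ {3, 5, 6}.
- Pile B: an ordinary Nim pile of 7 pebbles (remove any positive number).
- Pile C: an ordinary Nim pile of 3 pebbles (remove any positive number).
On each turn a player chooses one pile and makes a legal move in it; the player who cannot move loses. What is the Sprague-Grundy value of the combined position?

6

Build the Grundy sequence for pile A with g(k) = mex{g(k−s) : s ∈ {3, 5, 6}, s ≤ k}:
g(0) = mex{} = 0
g(1) = mex{} = 0
g(2) = mex{} = 0
g(3) = mex{0} = 1
g(4) = mex{0} = 1
g(5) = mex{0} = 1
g(6) = mex{0,1} = 2
g(7) = mex{0,1} = 2
So g(7) = 2.
Pile B is a plain Nim pile of size 7, so its Grundy value is 7.
Pile C is a plain Nim pile of size 3, so its Grundy value is 3.
The value of a disjunctive sum is the nim-sum of the parts.
Combined value = 2 XOR 7 XOR 3 = 6.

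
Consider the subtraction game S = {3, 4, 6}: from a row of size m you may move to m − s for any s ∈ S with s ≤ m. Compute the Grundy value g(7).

Build the Grundy sequence with g(k) = mex{g(k−s) : s ∈ {3, 4, 6}, s ≤ k}:
k:     0  1  2  3  4  5  6  7
g(k):  0  0  0  1  1  1  2  2
So g(7) = 2.

2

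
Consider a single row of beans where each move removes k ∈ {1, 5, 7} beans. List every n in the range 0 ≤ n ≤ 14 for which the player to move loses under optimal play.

0, 2, 4, 6, 8, 10, 12, 14

Build the Grundy sequence with g(k) = mex{g(k−s) : s ∈ {1, 5, 7}, s ≤ k}:
k:     0  1  2  3  4  5  6  7  8  9 10 11 12 13 14
g(k):  0  1  0  1  0  1  0  1  0  1  0  1  0  1  0
The P-positions (g = 0) in 0..14 are 0, 2, 4, 6, 8, 10, 12, 14.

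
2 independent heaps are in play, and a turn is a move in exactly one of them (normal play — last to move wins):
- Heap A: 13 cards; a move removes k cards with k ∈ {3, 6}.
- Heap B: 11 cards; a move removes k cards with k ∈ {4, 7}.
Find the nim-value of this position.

1

Build the Grundy sequence for heap A with g(k) = mex{g(k−s) : s ∈ {3, 6}, s ≤ k}:
k:     0  1  2  3  4  5  6  7  8  9 10 11 12 13
g(k):  0  0  0  1  1  1  2  2  2  0  0  0  1  1
So g(13) = 1.
Build the Grundy sequence for heap B with g(k) = mex{g(k−s) : s ∈ {4, 7}, s ≤ k}:
k:     0  1  2  3  4  5  6  7  8  9 10 11
g(k):  0  0  0  0  1  1  1  1  2  2  2  0
So g(11) = 0.
The value of a disjunctive sum is the nim-sum of the parts.
Combined value = 1 XOR 0 = 1.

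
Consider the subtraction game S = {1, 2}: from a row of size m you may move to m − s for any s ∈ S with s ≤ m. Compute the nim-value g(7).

Build the Grundy sequence with g(k) = mex{g(k−s) : s ∈ {1, 2}, s ≤ k}:
k:     0  1  2  3  4  5  6  7
g(k):  0  1  2  0  1  2  0  1
So g(7) = 1.

1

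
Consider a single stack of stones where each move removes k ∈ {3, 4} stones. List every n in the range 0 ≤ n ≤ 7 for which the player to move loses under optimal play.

0, 1, 2, 7

Build the Grundy sequence with g(k) = mex{g(k−s) : s ∈ {3, 4}, s ≤ k}:
k:     0  1  2  3  4  5  6  7
g(k):  0  0  0  1  1  1  2  0
The P-positions (g = 0) in 0..7 are 0, 1, 2, 7.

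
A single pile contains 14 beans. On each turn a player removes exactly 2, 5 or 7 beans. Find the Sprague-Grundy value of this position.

0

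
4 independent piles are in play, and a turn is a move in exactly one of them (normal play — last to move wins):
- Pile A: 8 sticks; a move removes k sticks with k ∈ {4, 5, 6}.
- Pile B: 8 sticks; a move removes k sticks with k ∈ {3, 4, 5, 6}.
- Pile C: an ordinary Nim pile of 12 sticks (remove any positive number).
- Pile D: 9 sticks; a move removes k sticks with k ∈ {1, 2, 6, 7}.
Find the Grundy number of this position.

13

Grundy values for pile A (subtraction set {4, 5, 6}):
k:     0  1  2  3  4  5  6  7  8
g(k):  0  0  0  0  1  1  1  1  2
So g(8) = 2.
Grundy values for pile B (subtraction set {3, 4, 5, 6}):
g(0) = mex{} = 0
g(1) = mex{} = 0
g(2) = mex{} = 0
g(3) = mex{0} = 1
g(4) = mex{0} = 1
g(5) = mex{0} = 1
g(6) = mex{0,1} = 2
g(7) = mex{0,1} = 2
g(8) = mex{0,1} = 2
So g(8) = 2.
Pile C is a plain Nim pile of size 12, so its Grundy value is 12.
Build the Grundy sequence for pile D with g(k) = mex{g(k−s) : s ∈ {1, 2, 6, 7}, s ≤ k}:
g(0) = mex{} = 0
g(1) = mex{0} = 1
g(2) = mex{0,1} = 2
g(3) = mex{1,2} = 0
g(4) = mex{0,2} = 1
g(5) = mex{0,1} = 2
g(6) = mex{0,1,2} = 3
g(7) = mex{0,1,2,3} = 4
g(8) = mex{1,2,3,4} = 0
g(9) = mex{0,2,4} = 1
So g(9) = 1.
The value of a disjunctive sum is the nim-sum of the parts.
Combined value = 2 ⊕ 2 ⊕ 12 ⊕ 1 = 13.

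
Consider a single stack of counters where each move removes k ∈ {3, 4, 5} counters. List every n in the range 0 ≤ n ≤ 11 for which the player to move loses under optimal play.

0, 1, 2, 8, 9, 10

Compute g(0), g(1), … for moves {3, 4, 5}:
k:     0  1  2  3  4  5  6  7  8  9 10 11
g(k):  0  0  0  1  1  1  2  2  0  0  0  1
The P-positions (g = 0) in 0..11 are 0, 1, 2, 8, 9, 10.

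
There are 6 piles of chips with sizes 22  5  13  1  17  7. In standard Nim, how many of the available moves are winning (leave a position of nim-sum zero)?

Write each in binary and XOR column by column:
  10110  (22)
  00101  (5)
  01101  (13)
  00001  (1)
  10001  (17)
  00111  (7)
  -----
  01001  (9)
The overall nim-sum is X = 9. A pile of size p has a winning move iff p XOR X < p (reduce it to p XOR X).
  22: 22 XOR 9 = 31 ≥ 22 — no move.
  5: 5 XOR 9 = 12 ≥ 5 — no move.
  13: 13 XOR 9 = 4 < 13 — winning move (to 4).
  1: 1 XOR 9 = 8 ≥ 1 — no move.
  17: 17 XOR 9 = 24 ≥ 17 — no move.
  7: 7 XOR 9 = 14 ≥ 7 — no move.
That gives 1 winning move.

1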